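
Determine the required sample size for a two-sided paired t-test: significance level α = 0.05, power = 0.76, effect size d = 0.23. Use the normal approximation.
n = 135 pairs

Sample size formula (paired t-test, normal approximation):
n = ((z_{α/2} + z_β) / d)²

z_{α/2} = 1.960 (for α = 0.05, two-sided)
z_β = 0.706 (for power = 0.76)
d = 0.23

n = ((1.960 + 0.706) / 0.23)²
n = (11.591)²
n ≈ 134.35
Round up to the next whole number: n = 135 pairs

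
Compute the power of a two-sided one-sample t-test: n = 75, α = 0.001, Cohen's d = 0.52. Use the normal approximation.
Power ≈ 0.89

Power calculation (one-sample t-test, normal approximation):
z_β = d · √n - z_{α/2}
z_β = 0.52 · √75 - 3.291
z_β = 0.52 · 8.660 - 3.291
z_β = 1.213

Power = Φ(z_β) = Φ(1.213) ≈ 0.887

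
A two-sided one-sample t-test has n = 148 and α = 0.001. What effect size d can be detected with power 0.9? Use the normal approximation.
d ≈ 0.38

Minimum detectable effect (one-sample t-test, normal approximation):
d = (z_{α/2} + z_β) / √n
d = (3.291 + 1.282) / √148
d = 4.572 / 12.166
d ≈ 0.38

By Cohen's convention (0.2 small / 0.5 medium / 0.8 large): small effect.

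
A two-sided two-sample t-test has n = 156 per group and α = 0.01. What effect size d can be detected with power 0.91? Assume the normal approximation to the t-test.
d ≈ 0.44

Minimum detectable effect (two-sample t-test, normal approximation):
d = (z_{α/2} + z_β) / √(n/2)
d = (2.576 + 1.341) / √(156/2)
d = 3.917 / 8.832
d ≈ 0.44

By Cohen's convention (0.2 small / 0.5 medium / 0.8 large): small effect.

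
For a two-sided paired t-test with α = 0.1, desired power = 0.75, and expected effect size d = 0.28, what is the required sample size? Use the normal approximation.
n = 69 pairs

Sample size formula (paired t-test, normal approximation):
n = ((z_{α/2} + z_β) / d)²

z_{α/2} = 1.645 (for α = 0.1, two-sided)
z_β = 0.674 (for power = 0.75)
d = 0.28

n = ((1.645 + 0.674) / 0.28)²
n = (8.282)²
n ≈ 68.59
Round up to the next whole number: n = 69 pairs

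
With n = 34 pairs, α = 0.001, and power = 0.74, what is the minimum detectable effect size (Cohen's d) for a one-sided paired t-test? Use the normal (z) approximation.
d ≈ 0.64

Minimum detectable effect (paired t-test, normal approximation):
d = (z_α + z_β) / √n
d = (3.090 + 0.643) / √34
d = 3.734 / 5.831
d ≈ 0.64

By Cohen's convention (0.2 small / 0.5 medium / 0.8 large): medium effect.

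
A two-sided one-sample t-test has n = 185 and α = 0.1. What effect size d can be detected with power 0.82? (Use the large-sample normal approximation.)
d ≈ 0.19

Minimum detectable effect (one-sample t-test, normal approximation):
d = (z_{α/2} + z_β) / √n
d = (1.645 + 0.915) / √185
d = 2.560 / 13.601
d ≈ 0.19

By Cohen's convention (0.2 small / 0.5 medium / 0.8 large): very small effect.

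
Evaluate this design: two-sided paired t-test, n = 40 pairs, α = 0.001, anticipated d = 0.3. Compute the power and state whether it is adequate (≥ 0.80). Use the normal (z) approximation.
Power ≈ 0.08; the study is underpowered (power < 0.80)

Power calculation (paired t-test, normal approximation):
z_β = d · √n - z_{α/2}
z_β = 0.3 · √40 - 3.291
z_β = 0.3 · 6.325 - 3.291
z_β = -1.393

Power = Φ(z_β) = Φ(-1.393) ≈ 0.082

Effect size d = 0.3 is small by Cohen's convention (0.2/0.5/0.8).

Threshold: power ≥ 0.80 is conventionally adequate.
Power ≈ 0.08 → the study is underpowered (power < 0.80).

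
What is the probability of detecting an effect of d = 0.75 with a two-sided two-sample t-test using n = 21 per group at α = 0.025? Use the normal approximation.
Power ≈ 0.57

Power calculation (two-sample t-test, normal approximation):
z_β = d · √(n/2) - z_{α/2}
z_β = 0.75 · √(21/2) - 2.241
z_β = 0.75 · 3.240 - 2.241
z_β = 0.189

Power = Φ(z_β) = Φ(0.189) ≈ 0.575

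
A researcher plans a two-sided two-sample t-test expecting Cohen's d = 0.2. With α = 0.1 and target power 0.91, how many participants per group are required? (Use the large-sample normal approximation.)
n = 446 per group

Sample size formula (two-sample t-test, normal approximation):
n = 2 · ((z_{α/2} + z_β) / d)²

z_{α/2} = 1.645 (for α = 0.1, two-sided)
z_β = 1.341 (for power = 0.91)
d = 0.2

n = 2 · ((1.645 + 1.341) / 0.2)²
n = 2 · (14.930)²
n ≈ 445.81
Round up to the next whole number: n = 446 per group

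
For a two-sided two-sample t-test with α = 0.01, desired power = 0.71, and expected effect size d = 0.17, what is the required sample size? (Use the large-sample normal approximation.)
n = 678 per group

Sample size formula (two-sample t-test, normal approximation):
n = 2 · ((z_{α/2} + z_β) / d)²

z_{α/2} = 2.576 (for α = 0.01, two-sided)
z_β = 0.553 (for power = 0.71)
d = 0.17

n = 2 · ((2.576 + 0.553) / 0.17)²
n = 2 · (18.406)²
n ≈ 677.56
Round up to the next whole number: n = 678 per group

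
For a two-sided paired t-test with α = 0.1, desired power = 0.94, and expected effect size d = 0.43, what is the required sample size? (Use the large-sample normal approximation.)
n = 56 pairs

Sample size formula (paired t-test, normal approximation):
n = ((z_{α/2} + z_β) / d)²

z_{α/2} = 1.645 (for α = 0.1, two-sided)
z_β = 1.555 (for power = 0.94)
d = 0.43

n = ((1.645 + 1.555) / 0.43)²
n = (7.442)²
n ≈ 55.38
Round up to the next whole number: n = 56 pairs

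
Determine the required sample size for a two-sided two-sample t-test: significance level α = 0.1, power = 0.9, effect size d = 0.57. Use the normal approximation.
n = 53 per group

Sample size formula (two-sample t-test, normal approximation):
n = 2 · ((z_{α/2} + z_β) / d)²

z_{α/2} = 1.645 (for α = 0.1, two-sided)
z_β = 1.282 (for power = 0.9)
d = 0.57

n = 2 · ((1.645 + 1.282) / 0.57)²
n = 2 · (5.135)²
n ≈ 52.74
Round up to the next whole number: n = 53 per group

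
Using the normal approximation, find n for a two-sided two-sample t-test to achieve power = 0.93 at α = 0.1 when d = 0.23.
n = 369 per group

Sample size formula (two-sample t-test, normal approximation):
n = 2 · ((z_{α/2} + z_β) / d)²

z_{α/2} = 1.645 (for α = 0.1, two-sided)
z_β = 1.476 (for power = 0.93)
d = 0.23

n = 2 · ((1.645 + 1.476) / 0.23)²
n = 2 · (13.570)²
n ≈ 368.29
Round up to the next whole number: n = 369 per group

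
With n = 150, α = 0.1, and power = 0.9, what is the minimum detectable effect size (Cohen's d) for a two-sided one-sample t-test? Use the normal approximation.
d ≈ 0.24

Minimum detectable effect (one-sample t-test, normal approximation):
d = (z_{α/2} + z_β) / √n
d = (1.645 + 1.282) / √150
d = 2.926 / 12.247
d ≈ 0.24

By Cohen's convention (0.2 small / 0.5 medium / 0.8 large): small effect.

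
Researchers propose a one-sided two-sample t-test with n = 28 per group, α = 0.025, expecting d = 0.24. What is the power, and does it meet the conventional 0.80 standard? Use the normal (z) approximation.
Power ≈ 0.14; the study is underpowered (power < 0.80)

Power calculation (two-sample t-test, normal approximation):
z_β = d · √(n/2) - z_α
z_β = 0.24 · √(28/2) - 1.960
z_β = 0.24 · 3.742 - 1.960
z_β = -1.062

Power = Φ(z_β) = Φ(-1.062) ≈ 0.144

Effect size d = 0.24 is small by Cohen's convention (0.2/0.5/0.8).

Threshold: power ≥ 0.80 is conventionally adequate.
Power ≈ 0.14 → the study is underpowered (power < 0.80).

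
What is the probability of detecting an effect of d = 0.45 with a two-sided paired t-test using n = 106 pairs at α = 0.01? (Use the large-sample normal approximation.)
Power ≈ 0.98

Power calculation (paired t-test, normal approximation):
z_β = d · √n - z_{α/2}
z_β = 0.45 · √106 - 2.576
z_β = 0.45 · 10.296 - 2.576
z_β = 2.057

Power = Φ(z_β) = Φ(2.057) ≈ 0.980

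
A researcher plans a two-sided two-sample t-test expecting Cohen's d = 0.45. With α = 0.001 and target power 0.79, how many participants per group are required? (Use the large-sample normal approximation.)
n = 166 per group

Sample size formula (two-sample t-test, normal approximation):
n = 2 · ((z_{α/2} + z_β) / d)²

z_{α/2} = 3.291 (for α = 0.001, two-sided)
z_β = 0.806 (for power = 0.79)
d = 0.45

n = 2 · ((3.291 + 0.806) / 0.45)²
n = 2 · (9.104)²
n ≈ 165.77
Round up to the next whole number: n = 166 per group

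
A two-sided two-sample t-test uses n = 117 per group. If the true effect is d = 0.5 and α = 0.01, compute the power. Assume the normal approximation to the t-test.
Power ≈ 0.89

Power calculation (two-sample t-test, normal approximation):
z_β = d · √(n/2) - z_{α/2}
z_β = 0.5 · √(117/2) - 2.576
z_β = 0.5 · 7.649 - 2.576
z_β = 1.248

Power = Φ(z_β) = Φ(1.248) ≈ 0.894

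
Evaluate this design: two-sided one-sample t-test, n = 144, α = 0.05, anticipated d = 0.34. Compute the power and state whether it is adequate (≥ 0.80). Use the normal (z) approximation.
Power ≈ 0.98; the study is adequately powered (power ≥ 0.80)

Power calculation (one-sample t-test, normal approximation):
z_β = d · √n - z_{α/2}
z_β = 0.34 · √144 - 1.960
z_β = 0.34 · 12.000 - 1.960
z_β = 2.120

Power = Φ(z_β) = Φ(2.120) ≈ 0.983

Effect size d = 0.34 is small by Cohen's convention (0.2/0.5/0.8).

Threshold: power ≥ 0.80 is conventionally adequate.
Power ≈ 0.98 → the study is adequately powered (power ≥ 0.80).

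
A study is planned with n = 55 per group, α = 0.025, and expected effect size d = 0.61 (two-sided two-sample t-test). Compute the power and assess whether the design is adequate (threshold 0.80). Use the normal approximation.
Power ≈ 0.83; the study is adequately powered (power ≥ 0.80)

Power calculation (two-sample t-test, normal approximation):
z_β = d · √(n/2) - z_{α/2}
z_β = 0.61 · √(55/2) - 2.241
z_β = 0.61 · 5.244 - 2.241
z_β = 0.957

Power = Φ(z_β) = Φ(0.957) ≈ 0.831

Effect size d = 0.61 is medium by Cohen's convention (0.2/0.5/0.8).

Threshold: power ≥ 0.80 is conventionally adequate.
Power ≈ 0.83 → the study is adequately powered (power ≥ 0.80).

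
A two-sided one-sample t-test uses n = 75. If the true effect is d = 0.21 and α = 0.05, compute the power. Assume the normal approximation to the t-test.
Power ≈ 0.44

Power calculation (one-sample t-test, normal approximation):
z_β = d · √n - z_{α/2}
z_β = 0.21 · √75 - 1.960
z_β = 0.21 · 8.660 - 1.960
z_β = -0.141

Power = Φ(z_β) = Φ(-0.141) ≈ 0.444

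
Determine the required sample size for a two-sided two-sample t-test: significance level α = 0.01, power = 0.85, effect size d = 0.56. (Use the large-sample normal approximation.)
n = 84 per group

Sample size formula (two-sample t-test, normal approximation):
n = 2 · ((z_{α/2} + z_β) / d)²

z_{α/2} = 2.576 (for α = 0.01, two-sided)
z_β = 1.036 (for power = 0.85)
d = 0.56

n = 2 · ((2.576 + 1.036) / 0.56)²
n = 2 · (6.450)²
n ≈ 83.20
Round up to the next whole number: n = 84 per group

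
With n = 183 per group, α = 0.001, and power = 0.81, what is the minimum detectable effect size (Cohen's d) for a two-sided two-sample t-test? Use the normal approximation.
d ≈ 0.44

Minimum detectable effect (two-sample t-test, normal approximation):
d = (z_{α/2} + z_β) / √(n/2)
d = (3.291 + 0.878) / √(183/2)
d = 4.168 / 9.566
d ≈ 0.44

By Cohen's convention (0.2 small / 0.5 medium / 0.8 large): small effect.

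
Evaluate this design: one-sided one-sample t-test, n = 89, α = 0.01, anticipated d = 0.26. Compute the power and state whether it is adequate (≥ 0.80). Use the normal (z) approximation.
Power ≈ 0.55; the study is underpowered (power < 0.80)

Power calculation (one-sample t-test, normal approximation):
z_β = d · √n - z_α
z_β = 0.26 · √89 - 2.326
z_β = 0.26 · 9.434 - 2.326
z_β = 0.126

Power = Φ(z_β) = Φ(0.126) ≈ 0.550

Effect size d = 0.26 is small by Cohen's convention (0.2/0.5/0.8).

Threshold: power ≥ 0.80 is conventionally adequate.
Power ≈ 0.55 → the study is underpowered (power < 0.80).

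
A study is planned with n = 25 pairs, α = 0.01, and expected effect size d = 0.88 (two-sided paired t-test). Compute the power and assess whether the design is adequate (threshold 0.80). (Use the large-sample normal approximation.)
Power ≈ 0.97; the study is adequately powered (power ≥ 0.80)

Power calculation (paired t-test, normal approximation):
z_β = d · √n - z_{α/2}
z_β = 0.88 · √25 - 2.576
z_β = 0.88 · 5.000 - 2.576
z_β = 1.824

Power = Φ(z_β) = Φ(1.824) ≈ 0.966

Effect size d = 0.88 is large by Cohen's convention (0.2/0.5/0.8).

Threshold: power ≥ 0.80 is conventionally adequate.
Power ≈ 0.97 → the study is adequately powered (power ≥ 0.80).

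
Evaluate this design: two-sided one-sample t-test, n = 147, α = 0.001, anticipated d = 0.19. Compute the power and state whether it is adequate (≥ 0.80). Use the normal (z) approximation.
Power ≈ 0.16; the study is underpowered (power < 0.80)

Power calculation (one-sample t-test, normal approximation):
z_β = d · √n - z_{α/2}
z_β = 0.19 · √147 - 3.291
z_β = 0.19 · 12.124 - 3.291
z_β = -0.987

Power = Φ(z_β) = Φ(-0.987) ≈ 0.162

Effect size d = 0.19 is very small by Cohen's convention (0.2/0.5/0.8).

Threshold: power ≥ 0.80 is conventionally adequate.
Power ≈ 0.16 → the study is underpowered (power < 0.80).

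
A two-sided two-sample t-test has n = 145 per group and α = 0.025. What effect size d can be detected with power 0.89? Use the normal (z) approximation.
d ≈ 0.41

Minimum detectable effect (two-sample t-test, normal approximation):
d = (z_{α/2} + z_β) / √(n/2)
d = (2.241 + 1.227) / √(145/2)
d = 3.468 / 8.515
d ≈ 0.41

By Cohen's convention (0.2 small / 0.5 medium / 0.8 large): small effect.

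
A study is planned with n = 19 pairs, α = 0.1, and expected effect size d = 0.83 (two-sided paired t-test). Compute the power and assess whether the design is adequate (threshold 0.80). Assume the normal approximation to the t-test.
Power ≈ 0.98; the study is adequately powered (power ≥ 0.80)

Power calculation (paired t-test, normal approximation):
z_β = d · √n - z_{α/2}
z_β = 0.83 · √19 - 1.645
z_β = 0.83 · 4.359 - 1.645
z_β = 1.973

Power = Φ(z_β) = Φ(1.973) ≈ 0.976

Effect size d = 0.83 is large by Cohen's convention (0.2/0.5/0.8).

Threshold: power ≥ 0.80 is conventionally adequate.
Power ≈ 0.98 → the study is adequately powered (power ≥ 0.80).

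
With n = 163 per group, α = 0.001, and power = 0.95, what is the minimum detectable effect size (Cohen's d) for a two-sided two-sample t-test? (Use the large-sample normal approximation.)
d ≈ 0.55

Minimum detectable effect (two-sample t-test, normal approximation):
d = (z_{α/2} + z_β) / √(n/2)
d = (3.291 + 1.645) / √(163/2)
d = 4.935 / 9.028
d ≈ 0.55

By Cohen's convention (0.2 small / 0.5 medium / 0.8 large): medium effect.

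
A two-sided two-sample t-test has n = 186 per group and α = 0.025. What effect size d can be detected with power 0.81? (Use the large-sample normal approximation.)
d ≈ 0.32

Minimum detectable effect (two-sample t-test, normal approximation):
d = (z_{α/2} + z_β) / √(n/2)
d = (2.241 + 0.878) / √(186/2)
d = 3.119 / 9.644
d ≈ 0.32

By Cohen's convention (0.2 small / 0.5 medium / 0.8 large): small effect.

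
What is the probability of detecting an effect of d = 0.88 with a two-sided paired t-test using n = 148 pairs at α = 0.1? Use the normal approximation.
Power ≈ 1.00

Power calculation (paired t-test, normal approximation):
z_β = d · √n - z_{α/2}
z_β = 0.88 · √148 - 1.645
z_β = 0.88 · 12.166 - 1.645
z_β = 9.061

Power = Φ(z_β) = Φ(9.061) ≈ 1.000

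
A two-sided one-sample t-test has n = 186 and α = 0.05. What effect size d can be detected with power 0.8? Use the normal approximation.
d ≈ 0.21

Minimum detectable effect (one-sample t-test, normal approximation):
d = (z_{α/2} + z_β) / √n
d = (1.960 + 0.842) / √186
d = 2.802 / 13.638
d ≈ 0.21

By Cohen's convention (0.2 small / 0.5 medium / 0.8 large): small effect.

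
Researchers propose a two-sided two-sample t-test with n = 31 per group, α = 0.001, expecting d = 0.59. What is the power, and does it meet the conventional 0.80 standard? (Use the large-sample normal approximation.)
Power ≈ 0.17; the study is underpowered (power < 0.80)

Power calculation (two-sample t-test, normal approximation):
z_β = d · √(n/2) - z_{α/2}
z_β = 0.59 · √(31/2) - 3.291
z_β = 0.59 · 3.937 - 3.291
z_β = -0.968

Power = Φ(z_β) = Φ(-0.968) ≈ 0.167

Effect size d = 0.59 is medium by Cohen's convention (0.2/0.5/0.8).

Threshold: power ≥ 0.80 is conventionally adequate.
Power ≈ 0.17 → the study is underpowered (power < 0.80).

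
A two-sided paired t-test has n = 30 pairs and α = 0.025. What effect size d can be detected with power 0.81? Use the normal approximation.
d ≈ 0.57

Minimum detectable effect (paired t-test, normal approximation):
d = (z_{α/2} + z_β) / √n
d = (2.241 + 0.878) / √30
d = 3.119 / 5.477
d ≈ 0.57

By Cohen's convention (0.2 small / 0.5 medium / 0.8 large): medium effect.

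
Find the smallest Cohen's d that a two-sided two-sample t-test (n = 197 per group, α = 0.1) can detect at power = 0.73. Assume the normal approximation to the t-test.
d ≈ 0.23

Minimum detectable effect (two-sample t-test, normal approximation):
d = (z_{α/2} + z_β) / √(n/2)
d = (1.645 + 0.613) / √(197/2)
d = 2.258 / 9.925
d ≈ 0.23

By Cohen's convention (0.2 small / 0.5 medium / 0.8 large): small effect.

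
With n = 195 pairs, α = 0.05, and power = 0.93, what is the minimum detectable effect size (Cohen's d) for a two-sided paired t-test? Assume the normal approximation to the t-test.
d ≈ 0.25

Minimum detectable effect (paired t-test, normal approximation):
d = (z_{α/2} + z_β) / √n
d = (1.960 + 1.476) / √195
d = 3.436 / 13.964
d ≈ 0.25

By Cohen's convention (0.2 small / 0.5 medium / 0.8 large): small effect.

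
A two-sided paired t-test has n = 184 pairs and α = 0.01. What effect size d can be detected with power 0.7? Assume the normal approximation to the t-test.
d ≈ 0.23

Minimum detectable effect (paired t-test, normal approximation):
d = (z_{α/2} + z_β) / √n
d = (2.576 + 0.524) / √184
d = 3.100 / 13.565
d ≈ 0.23

By Cohen's convention (0.2 small / 0.5 medium / 0.8 large): small effect.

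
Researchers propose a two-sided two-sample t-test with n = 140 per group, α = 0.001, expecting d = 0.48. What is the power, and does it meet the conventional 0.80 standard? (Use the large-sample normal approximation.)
Power ≈ 0.77; the study is underpowered (power < 0.80)

Power calculation (two-sample t-test, normal approximation):
z_β = d · √(n/2) - z_{α/2}
z_β = 0.48 · √(140/2) - 3.291
z_β = 0.48 · 8.367 - 3.291
z_β = 0.725

Power = Φ(z_β) = Φ(0.725) ≈ 0.766

Effect size d = 0.48 is small by Cohen's convention (0.2/0.5/0.8).

Threshold: power ≥ 0.80 is conventionally adequate.
Power ≈ 0.77 → the study is underpowered (power < 0.80).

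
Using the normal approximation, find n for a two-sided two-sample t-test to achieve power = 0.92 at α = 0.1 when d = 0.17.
n = 644 per group

Sample size formula (two-sample t-test, normal approximation):
n = 2 · ((z_{α/2} + z_β) / d)²

z_{α/2} = 1.645 (for α = 0.1, two-sided)
z_β = 1.405 (for power = 0.92)
d = 0.17

n = 2 · ((1.645 + 1.405) / 0.17)²
n = 2 · (17.941)²
n ≈ 643.76
Round up to the next whole number: n = 644 per group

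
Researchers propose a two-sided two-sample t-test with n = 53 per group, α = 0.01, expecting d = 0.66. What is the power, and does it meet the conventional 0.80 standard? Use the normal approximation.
Power ≈ 0.79; the study is underpowered (power < 0.80)

Power calculation (two-sample t-test, normal approximation):
z_β = d · √(n/2) - z_{α/2}
z_β = 0.66 · √(53/2) - 2.576
z_β = 0.66 · 5.148 - 2.576
z_β = 0.822

Power = Φ(z_β) = Φ(0.822) ≈ 0.794

Effect size d = 0.66 is medium by Cohen's convention (0.2/0.5/0.8).

Threshold: power ≥ 0.80 is conventionally adequate.
Power ≈ 0.79 → the study is underpowered (power < 0.80).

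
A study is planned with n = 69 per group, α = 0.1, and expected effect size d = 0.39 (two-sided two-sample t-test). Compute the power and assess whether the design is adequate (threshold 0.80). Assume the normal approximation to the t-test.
Power ≈ 0.74; the study is underpowered (power < 0.80)

Power calculation (two-sample t-test, normal approximation):
z_β = d · √(n/2) - z_{α/2}
z_β = 0.39 · √(69/2) - 1.645
z_β = 0.39 · 5.874 - 1.645
z_β = 0.646

Power = Φ(z_β) = Φ(0.646) ≈ 0.741

Effect size d = 0.39 is small by Cohen's convention (0.2/0.5/0.8).

Threshold: power ≥ 0.80 is conventionally adequate.
Power ≈ 0.74 → the study is underpowered (power < 0.80).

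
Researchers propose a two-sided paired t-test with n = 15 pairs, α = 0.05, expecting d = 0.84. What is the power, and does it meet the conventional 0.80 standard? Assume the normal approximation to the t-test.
Power ≈ 0.90; the study is adequately powered (power ≥ 0.80)

Power calculation (paired t-test, normal approximation):
z_β = d · √n - z_{α/2}
z_β = 0.84 · √15 - 1.960
z_β = 0.84 · 3.873 - 1.960
z_β = 1.293

Power = Φ(z_β) = Φ(1.293) ≈ 0.902

Effect size d = 0.84 is large by Cohen's convention (0.2/0.5/0.8).

Threshold: power ≥ 0.80 is conventionally adequate.
Power ≈ 0.90 → the study is adequately powered (power ≥ 0.80).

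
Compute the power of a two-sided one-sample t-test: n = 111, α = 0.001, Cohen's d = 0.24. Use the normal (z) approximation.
Power ≈ 0.22

Power calculation (one-sample t-test, normal approximation):
z_β = d · √n - z_{α/2}
z_β = 0.24 · √111 - 3.291
z_β = 0.24 · 10.536 - 3.291
z_β = -0.762

Power = Φ(z_β) = Φ(-0.762) ≈ 0.223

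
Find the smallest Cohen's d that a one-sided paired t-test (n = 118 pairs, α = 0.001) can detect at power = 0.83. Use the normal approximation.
d ≈ 0.37

Minimum detectable effect (paired t-test, normal approximation):
d = (z_α + z_β) / √n
d = (3.090 + 0.954) / √118
d = 4.044 / 10.863
d ≈ 0.37

By Cohen's convention (0.2 small / 0.5 medium / 0.8 large): small effect.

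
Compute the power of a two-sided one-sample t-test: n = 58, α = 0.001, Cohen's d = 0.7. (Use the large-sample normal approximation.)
Power ≈ 0.98

Power calculation (one-sample t-test, normal approximation):
z_β = d · √n - z_{α/2}
z_β = 0.7 · √58 - 3.291
z_β = 0.7 · 7.616 - 3.291
z_β = 2.041

Power = Φ(z_β) = Φ(2.041) ≈ 0.979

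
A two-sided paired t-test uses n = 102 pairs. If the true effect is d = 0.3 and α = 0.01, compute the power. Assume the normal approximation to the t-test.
Power ≈ 0.68

Power calculation (paired t-test, normal approximation):
z_β = d · √n - z_{α/2}
z_β = 0.3 · √102 - 2.576
z_β = 0.3 · 10.100 - 2.576
z_β = 0.454

Power = Φ(z_β) = Φ(0.454) ≈ 0.675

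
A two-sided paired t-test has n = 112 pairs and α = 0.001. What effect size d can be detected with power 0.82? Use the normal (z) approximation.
d ≈ 0.40

Minimum detectable effect (paired t-test, normal approximation):
d = (z_{α/2} + z_β) / √n
d = (3.291 + 0.915) / √112
d = 4.206 / 10.583
d ≈ 0.40

By Cohen's convention (0.2 small / 0.5 medium / 0.8 large): small effect.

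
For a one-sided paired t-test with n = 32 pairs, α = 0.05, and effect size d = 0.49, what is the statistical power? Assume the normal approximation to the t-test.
Power ≈ 0.87

Power calculation (paired t-test, normal approximation):
z_β = d · √n - z_α
z_β = 0.49 · √32 - 1.645
z_β = 0.49 · 5.657 - 1.645
z_β = 1.127

Power = Φ(z_β) = Φ(1.127) ≈ 0.870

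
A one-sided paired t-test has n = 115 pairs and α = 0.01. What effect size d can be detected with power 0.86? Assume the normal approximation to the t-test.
d ≈ 0.32

Minimum detectable effect (paired t-test, normal approximation):
d = (z_α + z_β) / √n
d = (2.326 + 1.080) / √115
d = 3.407 / 10.724
d ≈ 0.32

By Cohen's convention (0.2 small / 0.5 medium / 0.8 large): small effect.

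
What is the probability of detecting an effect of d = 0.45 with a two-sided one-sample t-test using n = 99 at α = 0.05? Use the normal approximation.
Power ≈ 0.99

Power calculation (one-sample t-test, normal approximation):
z_β = d · √n - z_{α/2}
z_β = 0.45 · √99 - 1.960
z_β = 0.45 · 9.950 - 1.960
z_β = 2.517

Power = Φ(z_β) = Φ(2.517) ≈ 0.994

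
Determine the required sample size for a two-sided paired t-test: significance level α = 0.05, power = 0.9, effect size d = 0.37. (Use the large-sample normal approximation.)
n = 77 pairs

Sample size formula (paired t-test, normal approximation):
n = ((z_{α/2} + z_β) / d)²

z_{α/2} = 1.960 (for α = 0.05, two-sided)
z_β = 1.282 (for power = 0.9)
d = 0.37

n = ((1.960 + 1.282) / 0.37)²
n = (8.762)²
n ≈ 76.77
Round up to the next whole number: n = 77 pairs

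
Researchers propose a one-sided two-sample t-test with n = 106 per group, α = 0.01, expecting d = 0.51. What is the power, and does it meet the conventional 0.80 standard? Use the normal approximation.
Power ≈ 0.92; the study is adequately powered (power ≥ 0.80)

Power calculation (two-sample t-test, normal approximation):
z_β = d · √(n/2) - z_α
z_β = 0.51 · √(106/2) - 2.326
z_β = 0.51 · 7.280 - 2.326
z_β = 1.387

Power = Φ(z_β) = Φ(1.387) ≈ 0.917

Effect size d = 0.51 is medium by Cohen's convention (0.2/0.5/0.8).

Threshold: power ≥ 0.80 is conventionally adequate.
Power ≈ 0.92 → the study is adequately powered (power ≥ 0.80).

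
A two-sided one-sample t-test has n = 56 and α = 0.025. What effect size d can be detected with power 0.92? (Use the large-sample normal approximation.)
d ≈ 0.49

Minimum detectable effect (one-sample t-test, normal approximation):
d = (z_{α/2} + z_β) / √n
d = (2.241 + 1.405) / √56
d = 3.646 / 7.483
d ≈ 0.49

By Cohen's convention (0.2 small / 0.5 medium / 0.8 large): small effect.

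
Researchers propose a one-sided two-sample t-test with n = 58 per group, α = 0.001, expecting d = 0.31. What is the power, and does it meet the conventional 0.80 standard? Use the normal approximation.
Power ≈ 0.08; the study is underpowered (power < 0.80)

Power calculation (two-sample t-test, normal approximation):
z_β = d · √(n/2) - z_α
z_β = 0.31 · √(58/2) - 3.090
z_β = 0.31 · 5.385 - 3.090
z_β = -1.421

Power = Φ(z_β) = Φ(-1.421) ≈ 0.078

Effect size d = 0.31 is small by Cohen's convention (0.2/0.5/0.8).

Threshold: power ≥ 0.80 is conventionally adequate.
Power ≈ 0.08 → the study is underpowered (power < 0.80).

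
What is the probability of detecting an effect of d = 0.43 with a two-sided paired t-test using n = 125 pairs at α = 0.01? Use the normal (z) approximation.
Power ≈ 0.99

Power calculation (paired t-test, normal approximation):
z_β = d · √n - z_{α/2}
z_β = 0.43 · √125 - 2.576
z_β = 0.43 · 11.180 - 2.576
z_β = 2.232

Power = Φ(z_β) = Φ(2.232) ≈ 0.987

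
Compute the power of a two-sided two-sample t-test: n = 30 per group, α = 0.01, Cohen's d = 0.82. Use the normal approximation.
Power ≈ 0.73

Power calculation (two-sample t-test, normal approximation):
z_β = d · √(n/2) - z_{α/2}
z_β = 0.82 · √(30/2) - 2.576
z_β = 0.82 · 3.873 - 2.576
z_β = 0.600

Power = Φ(z_β) = Φ(0.600) ≈ 0.726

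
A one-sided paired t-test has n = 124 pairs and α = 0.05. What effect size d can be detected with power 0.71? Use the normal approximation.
d ≈ 0.20

Minimum detectable effect (paired t-test, normal approximation):
d = (z_α + z_β) / √n
d = (1.645 + 0.553) / √124
d = 2.198 / 11.136
d ≈ 0.20

By Cohen's convention (0.2 small / 0.5 medium / 0.8 large): small effect.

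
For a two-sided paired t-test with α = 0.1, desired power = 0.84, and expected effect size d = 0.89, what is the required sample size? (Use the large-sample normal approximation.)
n = 9 pairs

Sample size formula (paired t-test, normal approximation):
n = ((z_{α/2} + z_β) / d)²

z_{α/2} = 1.645 (for α = 0.1, two-sided)
z_β = 0.994 (for power = 0.84)
d = 0.89

n = ((1.645 + 0.994) / 0.89)²
n = (2.965)²
n ≈ 8.79
Round up to the next whole number: n = 9 pairs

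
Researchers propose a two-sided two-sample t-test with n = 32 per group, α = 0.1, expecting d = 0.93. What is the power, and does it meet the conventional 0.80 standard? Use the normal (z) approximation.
Power ≈ 0.98; the study is adequately powered (power ≥ 0.80)

Power calculation (two-sample t-test, normal approximation):
z_β = d · √(n/2) - z_{α/2}
z_β = 0.93 · √(32/2) - 1.645
z_β = 0.93 · 4.000 - 1.645
z_β = 2.075

Power = Φ(z_β) = Φ(2.075) ≈ 0.981

Effect size d = 0.93 is large by Cohen's convention (0.2/0.5/0.8).

Threshold: power ≥ 0.80 is conventionally adequate.
Power ≈ 0.98 → the study is adequately powered (power ≥ 0.80).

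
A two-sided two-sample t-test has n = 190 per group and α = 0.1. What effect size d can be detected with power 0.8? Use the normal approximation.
d ≈ 0.26

Minimum detectable effect (two-sample t-test, normal approximation):
d = (z_{α/2} + z_β) / √(n/2)
d = (1.645 + 0.842) / √(190/2)
d = 2.486 / 9.747
d ≈ 0.26

By Cohen's convention (0.2 small / 0.5 medium / 0.8 large): small effect.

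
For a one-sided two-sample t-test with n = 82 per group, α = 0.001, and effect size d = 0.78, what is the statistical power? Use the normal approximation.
Power ≈ 0.97

Power calculation (two-sample t-test, normal approximation):
z_β = d · √(n/2) - z_α
z_β = 0.78 · √(82/2) - 3.090
z_β = 0.78 · 6.403 - 3.090
z_β = 1.904

Power = Φ(z_β) = Φ(1.904) ≈ 0.972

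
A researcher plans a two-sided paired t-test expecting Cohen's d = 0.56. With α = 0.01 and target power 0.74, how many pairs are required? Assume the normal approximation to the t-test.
n = 34 pairs

Sample size formula (paired t-test, normal approximation):
n = ((z_{α/2} + z_β) / d)²

z_{α/2} = 2.576 (for α = 0.01, two-sided)
z_β = 0.643 (for power = 0.74)
d = 0.56

n = ((2.576 + 0.643) / 0.56)²
n = (5.748)²
n ≈ 33.04
Round up to the next whole number: n = 34 pairs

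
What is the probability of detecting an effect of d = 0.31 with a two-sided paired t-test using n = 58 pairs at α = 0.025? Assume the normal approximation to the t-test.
Power ≈ 0.55

Power calculation (paired t-test, normal approximation):
z_β = d · √n - z_{α/2}
z_β = 0.31 · √58 - 2.241
z_β = 0.31 · 7.616 - 2.241
z_β = 0.119

Power = Φ(z_β) = Φ(0.119) ≈ 0.548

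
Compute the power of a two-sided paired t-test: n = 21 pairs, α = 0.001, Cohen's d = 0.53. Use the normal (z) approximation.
Power ≈ 0.19

Power calculation (paired t-test, normal approximation):
z_β = d · √n - z_{α/2}
z_β = 0.53 · √21 - 3.291
z_β = 0.53 · 4.583 - 3.291
z_β = -0.862

Power = Φ(z_β) = Φ(-0.862) ≈ 0.194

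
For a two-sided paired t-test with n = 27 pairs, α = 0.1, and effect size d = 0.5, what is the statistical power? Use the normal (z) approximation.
Power ≈ 0.83

Power calculation (paired t-test, normal approximation):
z_β = d · √n - z_{α/2}
z_β = 0.5 · √27 - 1.645
z_β = 0.5 · 5.196 - 1.645
z_β = 0.953

Power = Φ(z_β) = Φ(0.953) ≈ 0.830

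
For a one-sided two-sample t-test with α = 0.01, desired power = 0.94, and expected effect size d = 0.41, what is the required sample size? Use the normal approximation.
n = 180 per group

Sample size formula (two-sample t-test, normal approximation):
n = 2 · ((z_α + z_β) / d)²

z_α = 2.326 (for α = 0.01, one-sided)
z_β = 1.555 (for power = 0.94)
d = 0.41

n = 2 · ((2.326 + 1.555) / 0.41)²
n = 2 · (9.466)²
n ≈ 179.21
Round up to the next whole number: n = 180 per group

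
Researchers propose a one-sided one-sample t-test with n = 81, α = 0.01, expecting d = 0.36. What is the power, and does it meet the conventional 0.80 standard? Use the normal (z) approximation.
Power ≈ 0.82; the study is adequately powered (power ≥ 0.80)

Power calculation (one-sample t-test, normal approximation):
z_β = d · √n - z_α
z_β = 0.36 · √81 - 2.326
z_β = 0.36 · 9.000 - 2.326
z_β = 0.914

Power = Φ(z_β) = Φ(0.914) ≈ 0.820

Effect size d = 0.36 is small by Cohen's convention (0.2/0.5/0.8).

Threshold: power ≥ 0.80 is conventionally adequate.
Power ≈ 0.82 → the study is adequately powered (power ≥ 0.80).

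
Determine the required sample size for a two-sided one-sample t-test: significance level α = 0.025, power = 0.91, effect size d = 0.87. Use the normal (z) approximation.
n = 17

Sample size formula (one-sample t-test, normal approximation):
n = ((z_{α/2} + z_β) / d)²

z_{α/2} = 2.241 (for α = 0.025, two-sided)
z_β = 1.341 (for power = 0.91)
d = 0.87

n = ((2.241 + 1.341) / 0.87)²
n = (4.117)²
n ≈ 16.95
Round up to the next whole number: n = 17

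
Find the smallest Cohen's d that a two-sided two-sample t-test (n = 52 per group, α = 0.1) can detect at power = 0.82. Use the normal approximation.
d ≈ 0.50

Minimum detectable effect (two-sample t-test, normal approximation):
d = (z_{α/2} + z_β) / √(n/2)
d = (1.645 + 0.915) / √(52/2)
d = 2.560 / 5.099
d ≈ 0.50

By Cohen's convention (0.2 small / 0.5 medium / 0.8 large): medium effect.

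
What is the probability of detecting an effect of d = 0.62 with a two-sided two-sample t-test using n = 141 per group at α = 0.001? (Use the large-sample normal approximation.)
Power ≈ 0.97

Power calculation (two-sample t-test, normal approximation):
z_β = d · √(n/2) - z_{α/2}
z_β = 0.62 · √(141/2) - 3.291
z_β = 0.62 · 8.396 - 3.291
z_β = 1.915

Power = Φ(z_β) = Φ(1.915) ≈ 0.972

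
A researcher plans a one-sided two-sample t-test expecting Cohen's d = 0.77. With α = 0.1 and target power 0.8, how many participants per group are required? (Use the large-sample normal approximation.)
n = 16 per group

Sample size formula (two-sample t-test, normal approximation):
n = 2 · ((z_α + z_β) / d)²

z_α = 1.282 (for α = 0.1, one-sided)
z_β = 0.842 (for power = 0.8)
d = 0.77

n = 2 · ((1.282 + 0.842) / 0.77)²
n = 2 · (2.758)²
n ≈ 15.21
Round up to the next whole number: n = 16 per group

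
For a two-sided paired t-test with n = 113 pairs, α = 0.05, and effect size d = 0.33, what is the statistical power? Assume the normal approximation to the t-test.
Power ≈ 0.94

Power calculation (paired t-test, normal approximation):
z_β = d · √n - z_{α/2}
z_β = 0.33 · √113 - 1.960
z_β = 0.33 · 10.630 - 1.960
z_β = 1.548

Power = Φ(z_β) = Φ(1.548) ≈ 0.939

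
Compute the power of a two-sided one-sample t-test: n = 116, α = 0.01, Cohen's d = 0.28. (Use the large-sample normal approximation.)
Power ≈ 0.67

Power calculation (one-sample t-test, normal approximation):
z_β = d · √n - z_{α/2}
z_β = 0.28 · √116 - 2.576
z_β = 0.28 · 10.770 - 2.576
z_β = 0.440

Power = Φ(z_β) = Φ(0.440) ≈ 0.670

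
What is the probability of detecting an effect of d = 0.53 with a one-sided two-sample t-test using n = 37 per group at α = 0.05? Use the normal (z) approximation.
Power ≈ 0.74

Power calculation (two-sample t-test, normal approximation):
z_β = d · √(n/2) - z_α
z_β = 0.53 · √(37/2) - 1.645
z_β = 0.53 · 4.301 - 1.645
z_β = 0.635

Power = Φ(z_β) = Φ(0.635) ≈ 0.737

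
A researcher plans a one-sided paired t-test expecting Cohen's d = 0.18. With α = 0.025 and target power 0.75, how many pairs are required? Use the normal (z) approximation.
n = 215 pairs

Sample size formula (paired t-test, normal approximation):
n = ((z_α + z_β) / d)²

z_α = 1.960 (for α = 0.025, one-sided)
z_β = 0.674 (for power = 0.75)
d = 0.18

n = ((1.960 + 0.674) / 0.18)²
n = (14.633)²
n ≈ 214.12
Round up to the next whole number: n = 215 pairs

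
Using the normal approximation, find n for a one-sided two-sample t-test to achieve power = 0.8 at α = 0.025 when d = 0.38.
n = 109 per group

Sample size formula (two-sample t-test, normal approximation):
n = 2 · ((z_α + z_β) / d)²

z_α = 1.960 (for α = 0.025, one-sided)
z_β = 0.842 (for power = 0.8)
d = 0.38

n = 2 · ((1.960 + 0.842) / 0.38)²
n = 2 · (7.374)²
n ≈ 108.75
Round up to the next whole number: n = 109 per group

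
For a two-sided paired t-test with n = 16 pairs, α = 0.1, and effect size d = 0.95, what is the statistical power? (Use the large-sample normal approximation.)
Power ≈ 0.98

Power calculation (paired t-test, normal approximation):
z_β = d · √n - z_{α/2}
z_β = 0.95 · √16 - 1.645
z_β = 0.95 · 4.000 - 1.645
z_β = 2.155

Power = Φ(z_β) = Φ(2.155) ≈ 0.984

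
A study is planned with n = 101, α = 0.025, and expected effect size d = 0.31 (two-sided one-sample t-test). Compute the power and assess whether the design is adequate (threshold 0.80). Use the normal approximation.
Power ≈ 0.81; the study is adequately powered (power ≥ 0.80)

Power calculation (one-sample t-test, normal approximation):
z_β = d · √n - z_{α/2}
z_β = 0.31 · √101 - 2.241
z_β = 0.31 · 10.050 - 2.241
z_β = 0.874

Power = Φ(z_β) = Φ(0.874) ≈ 0.809

Effect size d = 0.31 is small by Cohen's convention (0.2/0.5/0.8).

Threshold: power ≥ 0.80 is conventionally adequate.
Power ≈ 0.81 → the study is adequately powered (power ≥ 0.80).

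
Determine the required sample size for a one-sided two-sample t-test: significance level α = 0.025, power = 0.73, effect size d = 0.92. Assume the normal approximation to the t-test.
n = 16 per group

Sample size formula (two-sample t-test, normal approximation):
n = 2 · ((z_α + z_β) / d)²

z_α = 1.960 (for α = 0.025, one-sided)
z_β = 0.613 (for power = 0.73)
d = 0.92

n = 2 · ((1.960 + 0.613) / 0.92)²
n = 2 · (2.797)²
n ≈ 15.65
Round up to the next whole number: n = 16 per group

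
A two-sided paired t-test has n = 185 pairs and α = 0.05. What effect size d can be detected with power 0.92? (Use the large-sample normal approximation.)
d ≈ 0.25

Minimum detectable effect (paired t-test, normal approximation):
d = (z_{α/2} + z_β) / √n
d = (1.960 + 1.405) / √185
d = 3.365 / 13.601
d ≈ 0.25

By Cohen's convention (0.2 small / 0.5 medium / 0.8 large): small effect.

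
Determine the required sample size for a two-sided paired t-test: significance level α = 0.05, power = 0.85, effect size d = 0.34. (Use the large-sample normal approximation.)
n = 78 pairs

Sample size formula (paired t-test, normal approximation):
n = ((z_{α/2} + z_β) / d)²

z_{α/2} = 1.960 (for α = 0.05, two-sided)
z_β = 1.036 (for power = 0.85)
d = 0.34

n = ((1.960 + 1.036) / 0.34)²
n = (8.812)²
n ≈ 77.65
Round up to the next whole number: n = 78 pairs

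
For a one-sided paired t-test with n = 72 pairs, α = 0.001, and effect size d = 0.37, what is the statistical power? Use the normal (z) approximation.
Power ≈ 0.52

Power calculation (paired t-test, normal approximation):
z_β = d · √n - z_α
z_β = 0.37 · √72 - 3.090
z_β = 0.37 · 8.485 - 3.090
z_β = 0.049

Power = Φ(z_β) = Φ(0.049) ≈ 0.520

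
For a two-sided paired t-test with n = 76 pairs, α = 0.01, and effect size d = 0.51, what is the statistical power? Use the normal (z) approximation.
Power ≈ 0.97

Power calculation (paired t-test, normal approximation):
z_β = d · √n - z_{α/2}
z_β = 0.51 · √76 - 2.576
z_β = 0.51 · 8.718 - 2.576
z_β = 1.870

Power = Φ(z_β) = Φ(1.870) ≈ 0.969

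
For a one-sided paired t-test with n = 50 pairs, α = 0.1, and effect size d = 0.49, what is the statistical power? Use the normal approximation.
Power ≈ 0.99

Power calculation (paired t-test, normal approximation):
z_β = d · √n - z_α
z_β = 0.49 · √50 - 1.282
z_β = 0.49 · 7.071 - 1.282
z_β = 2.183

Power = Φ(z_β) = Φ(2.183) ≈ 0.985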